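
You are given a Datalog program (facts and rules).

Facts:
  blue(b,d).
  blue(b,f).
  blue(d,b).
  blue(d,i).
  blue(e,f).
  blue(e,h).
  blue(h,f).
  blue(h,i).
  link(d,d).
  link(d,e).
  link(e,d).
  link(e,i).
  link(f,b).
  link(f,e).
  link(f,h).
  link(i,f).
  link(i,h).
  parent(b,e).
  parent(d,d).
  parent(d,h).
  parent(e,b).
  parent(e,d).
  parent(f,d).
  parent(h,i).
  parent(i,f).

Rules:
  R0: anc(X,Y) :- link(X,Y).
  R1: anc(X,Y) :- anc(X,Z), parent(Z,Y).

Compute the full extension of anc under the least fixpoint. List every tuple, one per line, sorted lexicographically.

round 1: derive anc(d,d) via R0 from link(d,d)
round 1: derive anc(d,e) via R0 from link(d,e)
round 1: derive anc(e,d) via R0 from link(e,d)
round 1: derive anc(e,i) via R0 from link(e,i)
round 1: derive anc(f,b) via R0 from link(f,b)
round 1: derive anc(f,e) via R0 from link(f,e)
round 1: derive anc(f,h) via R0 from link(f,h)
round 1: derive anc(i,f) via R0 from link(i,f)
round 1: derive anc(i,h) via R0 from link(i,h)
round 2: derive anc(d,b) via R1 from anc(d,e), parent(e,b)
round 2: derive anc(d,h) via R1 from anc(d,d), parent(d,h)
round 2: derive anc(e,f) via R1 from anc(e,i), parent(i,f)
round 2: derive anc(e,h) via R1 from anc(e,d), parent(d,h)
round 2: derive anc(f,d) via R1 from anc(f,e), parent(e,d)
round 2: derive anc(f,i) via R1 from anc(f,h), parent(h,i)
round 2: derive anc(i,d) via R1 from anc(i,f), parent(f,d)
round 2: derive anc(i,i) via R1 from anc(i,h), parent(h,i)
round 3: derive anc(d,i) via R1 from anc(d,h), parent(h,i)
round 3: derive anc(f,f) via R1 from anc(f,i), parent(i,f)
round 4: derive anc(d,f) via R1 from anc(d,i), parent(i,f)

anc(d,b)
anc(d,d)
anc(d,e)
anc(d,f)
anc(d,h)
anc(d,i)
anc(e,d)
anc(e,f)
anc(e,h)
anc(e,i)
anc(f,b)
anc(f,d)
anc(f,e)
anc(f,f)
anc(f,h)
anc(f,i)
anc(i,d)
anc(i,f)
anc(i,h)
anc(i,i)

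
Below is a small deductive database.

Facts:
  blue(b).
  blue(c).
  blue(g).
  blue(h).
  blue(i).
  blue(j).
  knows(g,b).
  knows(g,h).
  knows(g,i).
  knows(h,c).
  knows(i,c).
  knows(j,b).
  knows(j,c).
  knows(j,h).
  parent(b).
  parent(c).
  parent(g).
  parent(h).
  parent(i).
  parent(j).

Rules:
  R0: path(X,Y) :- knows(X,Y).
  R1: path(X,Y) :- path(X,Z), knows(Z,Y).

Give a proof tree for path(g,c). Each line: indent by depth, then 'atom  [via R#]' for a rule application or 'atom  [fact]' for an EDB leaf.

path(g,c)  [via R1]
  path(g,h)  [via R0]
    knows(g,h)  [fact]
  knows(h,c)  [fact]

round 1: derive path(g,b) via R0 from knows(g,b)
round 1: derive path(g,h) via R0 from knows(g,h)
round 1: derive path(g,i) via R0 from knows(g,i)
round 1: derive path(h,c) via R0 from knows(h,c)
round 1: derive path(i,c) via R0 from knows(i,c)
round 1: derive path(j,b) via R0 from knows(j,b)
round 1: derive path(j,c) via R0 from knows(j,c)
round 1: derive path(j,h) via R0 from knows(j,h)
round 2: derive path(g,c) via R1 from path(g,h), knows(h,c)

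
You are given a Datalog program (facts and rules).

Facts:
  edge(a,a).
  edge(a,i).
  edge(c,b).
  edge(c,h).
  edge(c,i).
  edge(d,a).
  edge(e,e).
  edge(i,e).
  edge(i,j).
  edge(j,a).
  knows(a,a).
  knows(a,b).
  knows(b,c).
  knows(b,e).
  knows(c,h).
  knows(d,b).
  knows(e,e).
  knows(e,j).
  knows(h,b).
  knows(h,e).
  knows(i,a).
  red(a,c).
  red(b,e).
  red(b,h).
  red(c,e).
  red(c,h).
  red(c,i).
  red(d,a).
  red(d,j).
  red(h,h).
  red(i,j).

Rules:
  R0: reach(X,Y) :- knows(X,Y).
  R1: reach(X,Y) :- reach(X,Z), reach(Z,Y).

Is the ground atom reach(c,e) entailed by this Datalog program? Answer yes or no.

yes

round 1: derive reach(a,a) via R0 from knows(a,a)
round 1: derive reach(a,b) via R0 from knows(a,b)
round 1: derive reach(b,c) via R0 from knows(b,c)
round 1: derive reach(b,e) via R0 from knows(b,e)
round 1: derive reach(c,h) via R0 from knows(c,h)
round 1: derive reach(d,b) via R0 from knows(d,b)
round 1: derive reach(e,e) via R0 from knows(e,e)
round 1: derive reach(e,j) via R0 from knows(e,j)
round 1: derive reach(h,b) via R0 from knows(h,b)
round 1: derive reach(h,e) via R0 from knows(h,e)
round 1: derive reach(i,a) via R0 from knows(i,a)
round 2: derive reach(a,c) via R1 from reach(a,b), reach(b,c)
round 2: derive reach(a,e) via R1 from reach(a,b), reach(b,e)
round 2: derive reach(b,h) via R1 from reach(b,c), reach(c,h)
round 2: derive reach(b,j) via R1 from reach(b,e), reach(e,j)
round 2: derive reach(c,b) via R1 from reach(c,h), reach(h,b)
round 2: derive reach(c,e) via R1 from reach(c,h), reach(h,e)
round 2: derive reach(d,c) via R1 from reach(d,b), reach(b,c)
round 2: derive reach(d,e) via R1 from reach(d,b), reach(b,e)
round 2: derive reach(h,c) via R1 from reach(h,b), reach(b,c)
round 2: derive reach(h,j) via R1 from reach(h,e), reach(e,j)
round 2: derive reach(i,b) via R1 from reach(i,a), reach(a,b)
round 3: derive reach(a,h) via R1 from reach(a,b), reach(b,h)
round 3: derive reach(a,j) via R1 from reach(a,b), reach(b,j)
round 3: derive reach(b,b) via R1 from reach(b,c), reach(c,b)
round 3: derive reach(c,c) via R1 from reach(c,b), reach(b,c)
round 3: derive reach(c,j) via R1 from reach(c,b), reach(b,j)
round 3: derive reach(d,h) via R1 from reach(d,b), reach(b,h)
round 3: derive reach(d,j) via R1 from reach(d,b), reach(b,j)
round 3: derive reach(h,h) via R1 from reach(h,b), reach(b,h)
round 3: derive reach(i,c) via R1 from reach(i,a), reach(a,c)
round 3: derive reach(i,e) via R1 from reach(i,a), reach(a,e)
round 3: derive reach(i,h) via R1 from reach(i,b), reach(b,h)
round 3: derive reach(i,j) via R1 from reach(i,b), reach(b,j)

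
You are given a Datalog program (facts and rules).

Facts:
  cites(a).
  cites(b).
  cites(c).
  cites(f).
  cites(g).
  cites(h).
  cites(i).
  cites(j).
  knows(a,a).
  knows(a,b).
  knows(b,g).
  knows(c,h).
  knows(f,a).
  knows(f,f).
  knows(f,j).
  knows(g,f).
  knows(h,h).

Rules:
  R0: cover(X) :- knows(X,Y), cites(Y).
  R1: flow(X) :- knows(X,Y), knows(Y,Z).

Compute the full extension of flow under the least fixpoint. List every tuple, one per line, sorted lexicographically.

flow(a)
flow(b)
flow(c)
flow(f)
flow(g)
flow(h)

round 1: derive flow(a) via R1 from knows(a,a), knows(a,a)
round 1: derive flow(b) via R1 from knows(b,g), knows(g,f)
round 1: derive flow(c) via R1 from knows(c,h), knows(h,h)
round 1: derive flow(f) via R1 from knows(f,a), knows(a,a)
round 1: derive flow(g) via R1 from knows(g,f), knows(f,a)
round 1: derive flow(h) via R1 from knows(h,h), knows(h,h)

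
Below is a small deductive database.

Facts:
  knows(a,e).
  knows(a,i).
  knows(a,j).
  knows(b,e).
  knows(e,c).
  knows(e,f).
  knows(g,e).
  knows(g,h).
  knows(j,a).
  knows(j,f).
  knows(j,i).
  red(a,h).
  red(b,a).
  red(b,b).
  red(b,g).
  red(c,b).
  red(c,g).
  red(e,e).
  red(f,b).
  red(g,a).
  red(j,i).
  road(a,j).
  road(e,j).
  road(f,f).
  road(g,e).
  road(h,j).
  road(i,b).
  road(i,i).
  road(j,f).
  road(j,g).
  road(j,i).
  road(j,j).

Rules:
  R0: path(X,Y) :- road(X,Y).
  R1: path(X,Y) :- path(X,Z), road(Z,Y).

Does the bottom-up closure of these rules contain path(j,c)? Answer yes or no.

no

round 1: derive path(a,j) via R0 from road(a,j)
round 1: derive path(e,j) via R0 from road(e,j)
round 1: derive path(f,f) via R0 from road(f,f)
round 1: derive path(g,e) via R0 from road(g,e)
round 1: derive path(h,j) via R0 from road(h,j)
round 1: derive path(i,b) via R0 from road(i,b)
round 1: derive path(i,i) via R0 from road(i,i)
round 1: derive path(j,f) via R0 from road(j,f)
round 1: derive path(j,g) via R0 from road(j,g)
round 1: derive path(j,i) via R0 from road(j,i)
round 1: derive path(j,j) via R0 from road(j,j)
round 2: derive path(a,f) via R1 from path(a,j), road(j,f)
round 2: derive path(a,g) via R1 from path(a,j), road(j,g)
round 2: derive path(a,i) via R1 from path(a,j), road(j,i)
round 2: derive path(e,f) via R1 from path(e,j), road(j,f)
round 2: derive path(e,g) via R1 from path(e,j), road(j,g)
round 2: derive path(e,i) via R1 from path(e,j), road(j,i)
round 2: derive path(g,j) via R1 from path(g,e), road(e,j)
round 2: derive path(h,f) via R1 from path(h,j), road(j,f)
round 2: derive path(h,g) via R1 from path(h,j), road(j,g)
round 2: derive path(h,i) via R1 from path(h,j), road(j,i)
round 2: derive path(j,b) via R1 from path(j,i), road(i,b)
round 2: derive path(j,e) via R1 from path(j,g), road(g,e)
round 3: derive path(a,b) via R1 from path(a,i), road(i,b)
round 3: derive path(a,e) via R1 from path(a,g), road(g,e)
round 3: derive path(e,b) via R1 from path(e,i), road(i,b)
round 3: derive path(e,e) via R1 from path(e,g), road(g,e)
round 3: derive path(g,f) via R1 from path(g,j), road(j,f)
round 3: derive path(g,g) via R1 from path(g,j), road(j,g)
round 3: derive path(g,i) via R1 from path(g,j), road(j,i)
round 3: derive path(h,b) via R1 from path(h,i), road(i,b)
round 3: derive path(h,e) via R1 from path(h,g), road(g,e)
round 4: derive path(g,b) via R1 from path(g,i), road(i,b)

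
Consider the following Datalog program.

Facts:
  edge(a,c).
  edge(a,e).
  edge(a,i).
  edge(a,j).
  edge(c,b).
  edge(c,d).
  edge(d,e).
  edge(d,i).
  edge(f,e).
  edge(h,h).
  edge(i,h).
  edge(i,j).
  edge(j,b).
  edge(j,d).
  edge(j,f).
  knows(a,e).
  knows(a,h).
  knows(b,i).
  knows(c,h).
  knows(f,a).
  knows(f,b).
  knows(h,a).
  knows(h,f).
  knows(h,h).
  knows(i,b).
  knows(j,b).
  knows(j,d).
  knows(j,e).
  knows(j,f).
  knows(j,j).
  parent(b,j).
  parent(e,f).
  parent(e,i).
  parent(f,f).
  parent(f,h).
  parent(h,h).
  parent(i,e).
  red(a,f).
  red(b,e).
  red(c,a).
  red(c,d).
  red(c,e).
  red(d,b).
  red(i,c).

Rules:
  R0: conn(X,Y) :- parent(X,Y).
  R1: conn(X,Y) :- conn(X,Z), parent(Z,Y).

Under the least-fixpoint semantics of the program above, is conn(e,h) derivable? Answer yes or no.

round 1: derive conn(b,j) via R0 from parent(b,j)
round 1: derive conn(e,f) via R0 from parent(e,f)
round 1: derive conn(e,i) via R0 from parent(e,i)
round 1: derive conn(f,f) via R0 from parent(f,f)
round 1: derive conn(f,h) via R0 from parent(f,h)
round 1: derive conn(h,h) via R0 from parent(h,h)
round 1: derive conn(i,e) via R0 from parent(i,e)
round 2: derive conn(e,e) via R1 from conn(e,i), parent(i,e)
round 2: derive conn(e,h) via R1 from conn(e,f), parent(f,h)
round 2: derive conn(i,f) via R1 from conn(i,e), parent(e,f)
round 2: derive conn(i,i) via R1 from conn(i,e), parent(e,i)
round 3: derive conn(i,h) via R1 from conn(i,f), parent(f,h)

yes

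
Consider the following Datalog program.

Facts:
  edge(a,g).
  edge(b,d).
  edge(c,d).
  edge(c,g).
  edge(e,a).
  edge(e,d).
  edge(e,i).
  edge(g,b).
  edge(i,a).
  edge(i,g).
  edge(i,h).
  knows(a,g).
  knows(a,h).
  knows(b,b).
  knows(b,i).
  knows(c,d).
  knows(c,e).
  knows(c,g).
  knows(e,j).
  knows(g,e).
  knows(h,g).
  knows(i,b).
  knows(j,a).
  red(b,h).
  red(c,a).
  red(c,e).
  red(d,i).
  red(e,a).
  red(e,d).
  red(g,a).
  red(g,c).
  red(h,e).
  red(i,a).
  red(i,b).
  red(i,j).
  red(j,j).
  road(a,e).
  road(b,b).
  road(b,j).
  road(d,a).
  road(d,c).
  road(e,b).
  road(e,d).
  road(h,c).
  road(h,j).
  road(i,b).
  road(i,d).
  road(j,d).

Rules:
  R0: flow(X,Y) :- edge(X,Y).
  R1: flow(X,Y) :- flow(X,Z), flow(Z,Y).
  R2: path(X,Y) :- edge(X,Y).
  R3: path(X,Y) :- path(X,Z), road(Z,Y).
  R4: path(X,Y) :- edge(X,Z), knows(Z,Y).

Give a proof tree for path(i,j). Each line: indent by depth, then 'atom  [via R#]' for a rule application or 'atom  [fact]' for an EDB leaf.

path(i,j)  [via R3]
  path(i,h)  [via R2]
    edge(i,h)  [fact]
  road(h,j)  [fact]

round 1: derive path(a,g) via R2 from edge(a,g)
round 1: derive path(b,d) via R2 from edge(b,d)
round 1: derive path(c,d) via R2 from edge(c,d)
round 1: derive path(c,g) via R2 from edge(c,g)
round 1: derive path(e,a) via R2 from edge(e,a)
round 1: derive path(e,d) via R2 from edge(e,d)
round 1: derive path(e,i) via R2 from edge(e,i)
round 1: derive path(g,b) via R2 from edge(g,b)
round 1: derive path(i,a) via R2 from edge(i,a)
round 1: derive path(i,g) via R2 from edge(i,g)
round 1: derive path(i,h) via R2 from edge(i,h)
round 1: derive path(a,e) via R4 from edge(a,g), knows(g,e)
round 1: derive path(c,e) via R4 from edge(c,g), knows(g,e)
round 1: derive path(e,b) via R4 from edge(e,i), knows(i,b)
round 1: derive path(e,g) via R4 from edge(e,a), knows(a,g)
round 1: derive path(e,h) via R4 from edge(e,a), knows(a,h)
round 1: derive path(g,i) via R4 from edge(g,b), knows(b,i)
round 1: derive path(i,e) via R4 from edge(i,g), knows(g,e)
round 2: derive path(a,b) via R3 from path(a,e), road(e,b)
round 2: derive path(a,d) via R3 from path(a,e), road(e,d)
round 2: derive path(b,a) via R3 from path(b,d), road(d,a)
round 2: derive path(b,c) via R3 from path(b,d), road(d,c)
round 2: derive path(c,a) via R3 from path(c,d), road(d,a)
round 2: derive path(c,b) via R3 from path(c,e), road(e,b)
round 2: derive path(c,c) via R3 from path(c,d), road(d,c)
round 2: derive path(e,c) via R3 from path(e,d), road(d,c)
round 2: derive path(e,e) via R3 from path(e,a), road(a,e)
round 2: derive path(e,j) via R3 from path(e,b), road(b,j)
round 2: derive path(g,d) via R3 from path(g,i), road(i,d)
round 2: derive path(g,j) via R3 from path(g,b), road(b,j)
round 2: derive path(i,b) via R3 from path(i,e), road(e,b)
round 2: derive path(i,c) via R3 from path(i,h), road(h,c)
round 2: derive path(i,d) via R3 from path(i,e), road(e,d)
round 2: derive path(i,j) via R3 from path(i,h), road(h,j)
round 3: derive path(a,a) via R3 from path(a,d), road(d,a)
round 3: derive path(a,c) via R3 from path(a,d), road(d,c)
round 3: derive path(a,j) via R3 from path(a,b), road(b,j)
round 3: derive path(b,e) via R3 from path(b,a), road(a,e)
round 3: derive path(c,j) via R3 from path(c,b), road(b,j)
round 3: derive path(g,a) via R3 from path(g,d), road(d,a)
round 3: derive path(g,c) via R3 from path(g,d), road(d,c)
round 4: derive path(b,b) via R3 from path(b,e), road(e,b)
round 4: derive path(g,e) via R3 from path(g,a), road(a,e)
round 5: derive path(b,j) via R3 from path(b,b), road(b,j)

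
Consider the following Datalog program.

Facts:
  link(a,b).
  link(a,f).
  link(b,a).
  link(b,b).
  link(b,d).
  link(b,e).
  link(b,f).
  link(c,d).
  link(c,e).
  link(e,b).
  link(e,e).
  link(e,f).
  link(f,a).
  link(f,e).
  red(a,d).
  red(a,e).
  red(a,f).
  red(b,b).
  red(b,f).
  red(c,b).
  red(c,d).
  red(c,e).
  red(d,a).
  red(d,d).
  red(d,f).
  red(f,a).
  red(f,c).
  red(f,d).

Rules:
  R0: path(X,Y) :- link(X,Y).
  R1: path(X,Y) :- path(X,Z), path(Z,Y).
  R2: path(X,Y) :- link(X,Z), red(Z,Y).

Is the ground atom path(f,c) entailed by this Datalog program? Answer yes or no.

yes

round 1: derive path(a,b) via R0 from link(a,b)
round 1: derive path(a,f) via R0 from link(a,f)
round 1: derive path(b,a) via R0 from link(b,a)
round 1: derive path(b,b) via R0 from link(b,b)
round 1: derive path(b,d) via R0 from link(b,d)
round 1: derive path(b,e) via R0 from link(b,e)
round 1: derive path(b,f) via R0 from link(b,f)
round 1: derive path(c,d) via R0 from link(c,d)
round 1: derive path(c,e) via R0 from link(c,e)
round 1: derive path(e,b) via R0 from link(e,b)
round 1: derive path(e,e) via R0 from link(e,e)
round 1: derive path(e,f) via R0 from link(e,f)
round 1: derive path(f,a) via R0 from link(f,a)
round 1: derive path(f,e) via R0 from link(f,e)
round 1: derive path(a,a) via R2 from link(a,f), red(f,a)
round 1: derive path(a,c) via R2 from link(a,f), red(f,c)
round 1: derive path(a,d) via R2 from link(a,f), red(f,d)
round 1: derive path(b,c) via R2 from link(b,f), red(f,c)
round 1: derive path(c,a) via R2 from link(c,d), red(d,a)
round 1: derive path(c,f) via R2 from link(c,d), red(d,f)
round 1: derive path(e,a) via R2 from link(e,f), red(f,a)
round 1: derive path(e,c) via R2 from link(e,f), red(f,c)
round 1: derive path(e,d) via R2 from link(e,f), red(f,d)
round 1: derive path(f,d) via R2 from link(f,a), red(a,d)
round 1: derive path(f,f) via R2 from link(f,a), red(a,f)
round 2: derive path(a,e) via R1 from path(a,b), path(b,e)
round 2: derive path(c,b) via R1 from path(c,a), path(a,b)
round 2: derive path(c,c) via R1 from path(c,a), path(a,c)
round 2: derive path(f,b) via R1 from path(f,a), path(a,b)
round 2: derive path(f,c) via R1 from path(f,a), path(a,c)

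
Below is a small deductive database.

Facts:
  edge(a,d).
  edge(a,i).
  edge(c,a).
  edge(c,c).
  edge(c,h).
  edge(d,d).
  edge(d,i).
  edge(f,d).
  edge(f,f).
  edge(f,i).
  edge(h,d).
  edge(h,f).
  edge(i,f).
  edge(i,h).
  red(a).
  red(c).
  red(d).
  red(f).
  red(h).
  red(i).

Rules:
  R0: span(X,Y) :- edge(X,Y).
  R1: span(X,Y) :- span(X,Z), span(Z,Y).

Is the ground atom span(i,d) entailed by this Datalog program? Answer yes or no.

yes

round 1: derive span(a,d) via R0 from edge(a,d)
round 1: derive span(a,i) via R0 from edge(a,i)
round 1: derive span(c,a) via R0 from edge(c,a)
round 1: derive span(c,c) via R0 from edge(c,c)
round 1: derive span(c,h) via R0 from edge(c,h)
round 1: derive span(d,d) via R0 from edge(d,d)
round 1: derive span(d,i) via R0 from edge(d,i)
round 1: derive span(f,d) via R0 from edge(f,d)
round 1: derive span(f,f) via R0 from edge(f,f)
round 1: derive span(f,i) via R0 from edge(f,i)
round 1: derive span(h,d) via R0 from edge(h,d)
round 1: derive span(h,f) via R0 from edge(h,f)
round 1: derive span(i,f) via R0 from edge(i,f)
round 1: derive span(i,h) via R0 from edge(i,h)
round 2: derive span(a,f) via R1 from span(a,i), span(i,f)
round 2: derive span(a,h) via R1 from span(a,i), span(i,h)
round 2: derive span(c,d) via R1 from span(c,a), span(a,d)
round 2: derive span(c,f) via R1 from span(c,h), span(h,f)
round 2: derive span(c,i) via R1 from span(c,a), span(a,i)
round 2: derive span(d,f) via R1 from span(d,i), span(i,f)
round 2: derive span(d,h) via R1 from span(d,i), span(i,h)
round 2: derive span(f,h) via R1 from span(f,i), span(i,h)
round 2: derive span(h,i) via R1 from span(h,d), span(d,i)
round 2: derive span(i,d) via R1 from span(i,f), span(f,d)
round 2: derive span(i,i) via R1 from span(i,f), span(f,i)
round 3: derive span(h,h) via R1 from span(h,d), span(d,h)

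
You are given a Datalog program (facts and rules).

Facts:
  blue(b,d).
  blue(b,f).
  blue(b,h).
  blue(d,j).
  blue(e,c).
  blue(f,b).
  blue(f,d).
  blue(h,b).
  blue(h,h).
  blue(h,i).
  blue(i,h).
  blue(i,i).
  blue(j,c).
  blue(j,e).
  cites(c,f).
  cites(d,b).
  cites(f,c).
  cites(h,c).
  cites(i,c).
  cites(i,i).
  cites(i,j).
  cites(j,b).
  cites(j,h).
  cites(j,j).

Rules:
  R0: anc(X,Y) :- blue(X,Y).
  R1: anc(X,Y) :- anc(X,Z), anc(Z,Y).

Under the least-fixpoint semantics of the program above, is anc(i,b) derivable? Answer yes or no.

round 1: derive anc(b,d) via R0 from blue(b,d)
round 1: derive anc(b,f) via R0 from blue(b,f)
round 1: derive anc(b,h) via R0 from blue(b,h)
round 1: derive anc(d,j) via R0 from blue(d,j)
round 1: derive anc(e,c) via R0 from blue(e,c)
round 1: derive anc(f,b) via R0 from blue(f,b)
round 1: derive anc(f,d) via R0 from blue(f,d)
round 1: derive anc(h,b) via R0 from blue(h,b)
round 1: derive anc(h,h) via R0 from blue(h,h)
round 1: derive anc(h,i) via R0 from blue(h,i)
round 1: derive anc(i,h) via R0 from blue(i,h)
round 1: derive anc(i,i) via R0 from blue(i,i)
round 1: derive anc(j,c) via R0 from blue(j,c)
round 1: derive anc(j,e) via R0 from blue(j,e)
round 2: derive anc(b,b) via R1 from anc(b,f), anc(f,b)
round 2: derive anc(b,i) via R1 from anc(b,h), anc(h,i)
round 2: derive anc(b,j) via R1 from anc(b,d), anc(d,j)
round 2: derive anc(d,c) via R1 from anc(d,j), anc(j,c)
round 2: derive anc(d,e) via R1 from anc(d,j), anc(j,e)
round 2: derive anc(f,f) via R1 from anc(f,b), anc(b,f)
round 2: derive anc(f,h) via R1 from anc(f,b), anc(b,h)
round 2: derive anc(f,j) via R1 from anc(f,d), anc(d,j)
round 2: derive anc(h,d) via R1 from anc(h,b), anc(b,d)
round 2: derive anc(h,f) via R1 from anc(h,b), anc(b,f)
round 2: derive anc(i,b) via R1 from anc(i,h), anc(h,b)
round 3: derive anc(b,c) via R1 from anc(b,d), anc(d,c)
round 3: derive anc(b,e) via R1 from anc(b,d), anc(d,e)
round 3: derive anc(f,c) via R1 from anc(f,d), anc(d,c)
round 3: derive anc(f,e) via R1 from anc(f,d), anc(d,e)
round 3: derive anc(f,i) via R1 from anc(f,b), anc(b,i)
round 3: derive anc(h,c) via R1 from anc(h,d), anc(d,c)
round 3: derive anc(h,e) via R1 from anc(h,d), anc(d,e)
round 3: derive anc(h,j) via R1 from anc(h,b), anc(b,j)
round 3: derive anc(i,d) via R1 from anc(i,b), anc(b,d)
round 3: derive anc(i,f) via R1 from anc(i,b), anc(b,f)
round 3: derive anc(i,j) via R1 from anc(i,b), anc(b,j)
round 4: derive anc(i,c) via R1 from anc(i,b), anc(b,c)
round 4: derive anc(i,e) via R1 from anc(i,b), anc(b,e)

yes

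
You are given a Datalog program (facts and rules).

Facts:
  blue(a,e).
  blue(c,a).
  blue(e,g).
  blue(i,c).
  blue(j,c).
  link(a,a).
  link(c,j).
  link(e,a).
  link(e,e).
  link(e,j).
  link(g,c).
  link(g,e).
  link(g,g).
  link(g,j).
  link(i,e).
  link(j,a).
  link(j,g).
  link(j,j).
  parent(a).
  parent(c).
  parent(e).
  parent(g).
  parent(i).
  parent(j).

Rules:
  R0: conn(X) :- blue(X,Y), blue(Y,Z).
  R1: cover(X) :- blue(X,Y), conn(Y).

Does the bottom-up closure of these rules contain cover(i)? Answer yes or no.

yes

round 1: derive conn(a) via R0 from blue(a,e), blue(e,g)
round 1: derive conn(c) via R0 from blue(c,a), blue(a,e)
round 1: derive conn(i) via R0 from blue(i,c), blue(c,a)
round 1: derive conn(j) via R0 from blue(j,c), blue(c,a)
round 2: derive cover(c) via R1 from blue(c,a), conn(a)
round 2: derive cover(i) via R1 from blue(i,c), conn(c)
round 2: derive cover(j) via R1 from blue(j,c), conn(c)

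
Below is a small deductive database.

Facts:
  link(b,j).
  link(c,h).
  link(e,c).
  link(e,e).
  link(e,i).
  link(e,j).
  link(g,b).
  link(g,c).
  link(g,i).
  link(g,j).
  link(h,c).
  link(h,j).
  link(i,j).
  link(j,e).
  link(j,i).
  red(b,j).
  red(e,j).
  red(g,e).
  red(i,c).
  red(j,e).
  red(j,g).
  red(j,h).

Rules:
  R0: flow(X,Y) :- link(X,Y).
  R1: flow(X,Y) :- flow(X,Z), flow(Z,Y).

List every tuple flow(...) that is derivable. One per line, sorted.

round 1: derive flow(b,j) via R0 from link(b,j)
round 1: derive flow(c,h) via R0 from link(c,h)
round 1: derive flow(e,c) via R0 from link(e,c)
round 1: derive flow(e,e) via R0 from link(e,e)
round 1: derive flow(e,i) via R0 from link(e,i)
round 1: derive flow(e,j) via R0 from link(e,j)
round 1: derive flow(g,b) via R0 from link(g,b)
round 1: derive flow(g,c) via R0 from link(g,c)
round 1: derive flow(g,i) via R0 from link(g,i)
round 1: derive flow(g,j) via R0 from link(g,j)
round 1: derive flow(h,c) via R0 from link(h,c)
round 1: derive flow(h,j) via R0 from link(h,j)
round 1: derive flow(i,j) via R0 from link(i,j)
round 1: derive flow(j,e) via R0 from link(j,e)
round 1: derive flow(j,i) via R0 from link(j,i)
round 2: derive flow(b,e) via R1 from flow(b,j), flow(j,e)
round 2: derive flow(b,i) via R1 from flow(b,j), flow(j,i)
round 2: derive flow(c,c) via R1 from flow(c,h), flow(h,c)
round 2: derive flow(c,j) via R1 from flow(c,h), flow(h,j)
round 2: derive flow(e,h) via R1 from flow(e,c), flow(c,h)
round 2: derive flow(g,e) via R1 from flow(g,j), flow(j,e)
round 2: derive flow(g,h) via R1 from flow(g,c), flow(c,h)
round 2: derive flow(h,e) via R1 from flow(h,j), flow(j,e)
round 2: derive flow(h,h) via R1 from flow(h,c), flow(c,h)
round 2: derive flow(h,i) via R1 from flow(h,j), flow(j,i)
round 2: derive flow(i,e) via R1 from flow(i,j), flow(j,e)
round 2: derive flow(i,i) via R1 from flow(i,j), flow(j,i)
round 2: derive flow(j,c) via R1 from flow(j,e), flow(e,c)
round 2: derive flow(j,j) via R1 from flow(j,e), flow(e,j)
round 3: derive flow(b,c) via R1 from flow(b,e), flow(e,c)
round 3: derive flow(b,h) via R1 from flow(b,e), flow(e,h)
round 3: derive flow(c,e) via R1 from flow(c,h), flow(h,e)
round 3: derive flow(c,i) via R1 from flow(c,h), flow(h,i)
round 3: derive flow(i,c) via R1 from flow(i,e), flow(e,c)
round 3: derive flow(i,h) via R1 from flow(i,e), flow(e,h)
round 3: derive flow(j,h) via R1 from flow(j,c), flow(c,h)

flow(b,c)
flow(b,e)
flow(b,h)
flow(b,i)
flow(b,j)
flow(c,c)
flow(c,e)
flow(c,h)
flow(c,i)
flow(c,j)
flow(e,c)
flow(e,e)
flow(e,h)
flow(e,i)
flow(e,j)
flow(g,b)
flow(g,c)
flow(g,e)
flow(g,h)
flow(g,i)
flow(g,j)
flow(h,c)
flow(h,e)
flow(h,h)
flow(h,i)
flow(h,j)
flow(i,c)
flow(i,e)
flow(i,h)
flow(i,i)
flow(i,j)
flow(j,c)
flow(j,e)
flow(j,h)
flow(j,i)
flow(j,j)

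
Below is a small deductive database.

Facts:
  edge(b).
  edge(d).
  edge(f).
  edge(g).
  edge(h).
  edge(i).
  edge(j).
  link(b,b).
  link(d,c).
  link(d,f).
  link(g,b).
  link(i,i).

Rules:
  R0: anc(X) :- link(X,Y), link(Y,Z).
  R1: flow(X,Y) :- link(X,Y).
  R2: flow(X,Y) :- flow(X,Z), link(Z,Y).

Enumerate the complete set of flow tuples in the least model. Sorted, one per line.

round 1: derive flow(b,b) via R1 from link(b,b)
round 1: derive flow(d,c) via R1 from link(d,c)
round 1: derive flow(d,f) via R1 from link(d,f)
round 1: derive flow(g,b) via R1 from link(g,b)
round 1: derive flow(i,i) via R1 from link(i,i)

flow(b,b)
flow(d,c)
flow(d,f)
flow(g,b)
flow(i,i)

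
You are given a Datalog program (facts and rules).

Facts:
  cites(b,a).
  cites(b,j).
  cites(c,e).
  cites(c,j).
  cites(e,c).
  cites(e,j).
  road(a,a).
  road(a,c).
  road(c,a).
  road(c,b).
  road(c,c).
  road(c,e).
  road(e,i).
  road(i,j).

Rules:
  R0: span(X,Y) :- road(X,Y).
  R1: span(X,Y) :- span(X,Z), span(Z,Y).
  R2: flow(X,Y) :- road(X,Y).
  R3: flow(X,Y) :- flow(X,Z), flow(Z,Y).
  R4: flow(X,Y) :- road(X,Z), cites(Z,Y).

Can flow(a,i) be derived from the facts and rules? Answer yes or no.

round 1: derive flow(a,a) via R2 from road(a,a)
round 1: derive flow(a,c) via R2 from road(a,c)
round 1: derive flow(c,a) via R2 from road(c,a)
round 1: derive flow(c,b) via R2 from road(c,b)
round 1: derive flow(c,c) via R2 from road(c,c)
round 1: derive flow(c,e) via R2 from road(c,e)
round 1: derive flow(e,i) via R2 from road(e,i)
round 1: derive flow(i,j) via R2 from road(i,j)
round 1: derive flow(a,e) via R4 from road(a,c), cites(c,e)
round 1: derive flow(a,j) via R4 from road(a,c), cites(c,j)
round 1: derive flow(c,j) via R4 from road(c,b), cites(b,j)
round 2: derive flow(a,b) via R3 from flow(a,c), flow(c,b)
round 2: derive flow(a,i) via R3 from flow(a,e), flow(e,i)
round 2: derive flow(c,i) via R3 from flow(c,e), flow(e,i)
round 2: derive flow(e,j) via R3 from flow(e,i), flow(i,j)

yes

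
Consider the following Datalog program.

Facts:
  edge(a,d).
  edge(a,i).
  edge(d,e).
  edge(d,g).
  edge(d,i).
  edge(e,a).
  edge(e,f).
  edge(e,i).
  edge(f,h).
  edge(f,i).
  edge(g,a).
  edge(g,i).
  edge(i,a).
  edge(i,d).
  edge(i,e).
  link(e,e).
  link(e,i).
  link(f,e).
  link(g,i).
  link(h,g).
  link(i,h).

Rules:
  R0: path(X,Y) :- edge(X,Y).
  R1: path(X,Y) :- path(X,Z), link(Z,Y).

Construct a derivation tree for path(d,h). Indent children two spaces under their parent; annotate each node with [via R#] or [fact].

round 1: derive path(a,d) via R0 from edge(a,d)
round 1: derive path(a,i) via R0 from edge(a,i)
round 1: derive path(d,e) via R0 from edge(d,e)
round 1: derive path(d,g) via R0 from edge(d,g)
round 1: derive path(d,i) via R0 from edge(d,i)
round 1: derive path(e,a) via R0 from edge(e,a)
round 1: derive path(e,f) via R0 from edge(e,f)
round 1: derive path(e,i) via R0 from edge(e,i)
round 1: derive path(f,h) via R0 from edge(f,h)
round 1: derive path(f,i) via R0 from edge(f,i)
round 1: derive path(g,a) via R0 from edge(g,a)
round 1: derive path(g,i) via R0 from edge(g,i)
round 1: derive path(i,a) via R0 from edge(i,a)
round 1: derive path(i,d) via R0 from edge(i,d)
round 1: derive path(i,e) via R0 from edge(i,e)
round 2: derive path(a,h) via R1 from path(a,i), link(i,h)
round 2: derive path(d,h) via R1 from path(d,i), link(i,h)
round 2: derive path(e,e) via R1 from path(e,f), link(f,e)
round 2: derive path(e,h) via R1 from path(e,i), link(i,h)
round 2: derive path(f,g) via R1 from path(f,h), link(h,g)
round 2: derive path(g,h) via R1 from path(g,i), link(i,h)
round 2: derive path(i,i) via R1 from path(i,e), link(e,i)
round 3: derive path(a,g) via R1 from path(a,h), link(h,g)
round 3: derive path(e,g) via R1 from path(e,h), link(h,g)
round 3: derive path(g,g) via R1 from path(g,h), link(h,g)
round 3: derive path(i,h) via R1 from path(i,i), link(i,h)
round 4: derive path(i,g) via R1 from path(i,h), link(h,g)

path(d,h)  [via R1]
  path(d,i)  [via R0]
    edge(d,i)  [fact]
  link(i,h)  [fact]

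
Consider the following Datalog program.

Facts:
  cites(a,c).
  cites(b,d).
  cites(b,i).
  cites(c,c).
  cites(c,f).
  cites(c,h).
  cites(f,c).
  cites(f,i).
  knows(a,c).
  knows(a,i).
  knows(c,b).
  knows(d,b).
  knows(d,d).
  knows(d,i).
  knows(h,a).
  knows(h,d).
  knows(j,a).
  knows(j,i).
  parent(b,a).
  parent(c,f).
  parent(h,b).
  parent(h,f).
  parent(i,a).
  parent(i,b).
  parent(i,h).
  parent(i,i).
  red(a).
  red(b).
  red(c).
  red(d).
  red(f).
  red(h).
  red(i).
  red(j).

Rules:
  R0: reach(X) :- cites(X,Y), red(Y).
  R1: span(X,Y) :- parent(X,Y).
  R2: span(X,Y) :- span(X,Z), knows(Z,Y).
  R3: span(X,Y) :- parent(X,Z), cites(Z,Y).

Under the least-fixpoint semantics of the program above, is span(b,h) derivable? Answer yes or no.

no

round 1: derive span(b,a) via R1 from parent(b,a)
round 1: derive span(c,f) via R1 from parent(c,f)
round 1: derive span(h,b) via R1 from parent(h,b)
round 1: derive span(h,f) via R1 from parent(h,f)
round 1: derive span(i,a) via R1 from parent(i,a)
round 1: derive span(i,b) via R1 from parent(i,b)
round 1: derive span(i,h) via R1 from parent(i,h)
round 1: derive span(i,i) via R1 from parent(i,i)
round 1: derive span(b,c) via R3 from parent(b,a), cites(a,c)
round 1: derive span(c,c) via R3 from parent(c,f), cites(f,c)
round 1: derive span(c,i) via R3 from parent(c,f), cites(f,i)
round 1: derive span(h,c) via R3 from parent(h,f), cites(f,c)
round 1: derive span(h,d) via R3 from parent(h,b), cites(b,d)
round 1: derive span(h,i) via R3 from parent(h,b), cites(b,i)
round 1: derive span(i,c) via R3 from parent(i,a), cites(a,c)
round 1: derive span(i,d) via R3 from parent(i,b), cites(b,d)
round 2: derive span(b,b) via R2 from span(b,c), knows(c,b)
round 2: derive span(b,i) via R2 from span(b,a), knows(a,i)
round 2: derive span(c,b) via R2 from span(c,c), knows(c,b)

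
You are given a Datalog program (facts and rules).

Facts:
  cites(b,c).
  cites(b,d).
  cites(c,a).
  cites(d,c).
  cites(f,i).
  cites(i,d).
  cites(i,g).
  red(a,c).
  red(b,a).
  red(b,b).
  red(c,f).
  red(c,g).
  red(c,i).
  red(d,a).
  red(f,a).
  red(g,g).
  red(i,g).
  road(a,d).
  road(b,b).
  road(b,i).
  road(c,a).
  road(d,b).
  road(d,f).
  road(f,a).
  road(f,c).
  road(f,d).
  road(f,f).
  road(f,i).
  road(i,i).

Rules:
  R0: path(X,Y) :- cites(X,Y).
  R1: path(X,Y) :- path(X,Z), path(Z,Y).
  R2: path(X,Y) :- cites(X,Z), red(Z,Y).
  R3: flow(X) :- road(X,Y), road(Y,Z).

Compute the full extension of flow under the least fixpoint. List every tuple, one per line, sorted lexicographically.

round 1: derive flow(a) via R3 from road(a,d), road(d,b)
round 1: derive flow(b) via R3 from road(b,b), road(b,b)
round 1: derive flow(c) via R3 from road(c,a), road(a,d)
round 1: derive flow(d) via R3 from road(d,b), road(b,b)
round 1: derive flow(f) via R3 from road(f,a), road(a,d)
round 1: derive flow(i) via R3 from road(i,i), road(i,i)

flow(a)
flow(b)
flow(c)
flow(d)
flow(f)
flow(i)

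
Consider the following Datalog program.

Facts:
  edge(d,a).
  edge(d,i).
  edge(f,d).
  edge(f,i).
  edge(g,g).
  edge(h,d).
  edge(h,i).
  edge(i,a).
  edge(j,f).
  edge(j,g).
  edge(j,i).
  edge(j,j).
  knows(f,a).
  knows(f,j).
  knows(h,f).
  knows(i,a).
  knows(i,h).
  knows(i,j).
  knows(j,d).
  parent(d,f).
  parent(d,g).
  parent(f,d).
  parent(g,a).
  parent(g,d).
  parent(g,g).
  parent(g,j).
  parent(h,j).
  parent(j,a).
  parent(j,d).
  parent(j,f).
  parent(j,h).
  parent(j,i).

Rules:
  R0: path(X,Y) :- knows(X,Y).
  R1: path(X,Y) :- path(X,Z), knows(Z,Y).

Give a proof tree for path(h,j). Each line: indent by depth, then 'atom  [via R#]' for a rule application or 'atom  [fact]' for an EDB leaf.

round 1: derive path(f,a) via R0 from knows(f,a)
round 1: derive path(f,j) via R0 from knows(f,j)
round 1: derive path(h,f) via R0 from knows(h,f)
round 1: derive path(i,a) via R0 from knows(i,a)
round 1: derive path(i,h) via R0 from knows(i,h)
round 1: derive path(i,j) via R0 from knows(i,j)
round 1: derive path(j,d) via R0 from knows(j,d)
round 2: derive path(f,d) via R1 from path(f,j), knows(j,d)
round 2: derive path(h,a) via R1 from path(h,f), knows(f,a)
round 2: derive path(h,j) via R1 from path(h,f), knows(f,j)
round 2: derive path(i,d) via R1 from path(i,j), knows(j,d)
round 2: derive path(i,f) via R1 from path(i,h), knows(h,f)
round 3: derive path(h,d) via R1 from path(h,j), knows(j,d)

path(h,j)  [via R1]
  path(h,f)  [via R0]
    knows(h,f)  [fact]
  knows(f,j)  [fact]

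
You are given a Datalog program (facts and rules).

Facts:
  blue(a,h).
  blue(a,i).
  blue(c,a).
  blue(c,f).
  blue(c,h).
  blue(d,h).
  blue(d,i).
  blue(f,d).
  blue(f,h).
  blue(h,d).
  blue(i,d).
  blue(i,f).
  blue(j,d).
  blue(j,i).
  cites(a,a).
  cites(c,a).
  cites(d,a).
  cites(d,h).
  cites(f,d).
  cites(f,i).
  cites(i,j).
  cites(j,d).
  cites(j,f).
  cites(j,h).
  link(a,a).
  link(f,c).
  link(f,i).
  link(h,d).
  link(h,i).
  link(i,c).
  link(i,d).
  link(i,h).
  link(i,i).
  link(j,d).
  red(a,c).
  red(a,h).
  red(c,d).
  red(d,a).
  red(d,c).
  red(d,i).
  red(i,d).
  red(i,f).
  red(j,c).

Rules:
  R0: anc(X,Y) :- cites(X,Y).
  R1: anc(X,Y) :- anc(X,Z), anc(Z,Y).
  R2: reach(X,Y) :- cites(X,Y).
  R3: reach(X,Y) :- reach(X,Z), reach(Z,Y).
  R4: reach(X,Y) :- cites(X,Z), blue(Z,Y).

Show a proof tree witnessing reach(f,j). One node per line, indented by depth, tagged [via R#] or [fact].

round 1: derive reach(a,a) via R2 from cites(a,a)
round 1: derive reach(c,a) via R2 from cites(c,a)
round 1: derive reach(d,a) via R2 from cites(d,a)
round 1: derive reach(d,h) via R2 from cites(d,h)
round 1: derive reach(f,d) via R2 from cites(f,d)
round 1: derive reach(f,i) via R2 from cites(f,i)
round 1: derive reach(i,j) via R2 from cites(i,j)
round 1: derive reach(j,d) via R2 from cites(j,d)
round 1: derive reach(j,f) via R2 from cites(j,f)
round 1: derive reach(j,h) via R2 from cites(j,h)
round 1: derive reach(a,h) via R4 from cites(a,a), blue(a,h)
round 1: derive reach(a,i) via R4 from cites(a,a), blue(a,i)
round 1: derive reach(c,h) via R4 from cites(c,a), blue(a,h)
round 1: derive reach(c,i) via R4 from cites(c,a), blue(a,i)
round 1: derive reach(d,d) via R4 from cites(d,h), blue(h,d)
round 1: derive reach(d,i) via R4 from cites(d,a), blue(a,i)
round 1: derive reach(f,f) via R4 from cites(f,i), blue(i,f)
round 1: derive reach(f,h) via R4 from cites(f,d), blue(d,h)
round 1: derive reach(i,d) via R4 from cites(i,j), blue(j,d)
round 1: derive reach(i,i) via R4 from cites(i,j), blue(j,i)
round 1: derive reach(j,i) via R4 from cites(j,d), blue(d,i)
round 2: derive reach(a,d) via R3 from reach(a,i), reach(i,d)
round 2: derive reach(a,j) via R3 from reach(a,i), reach(i,j)
round 2: derive reach(c,d) via R3 from reach(c,i), reach(i,d)
round 2: derive reach(c,j) via R3 from reach(c,i), reach(i,j)
round 2: derive reach(d,j) via R3 from reach(d,i), reach(i,j)
round 2: derive reach(f,a) via R3 from reach(f,d), reach(d,a)
round 2: derive reach(f,j) via R3 from reach(f,i), reach(i,j)
round 2: derive reach(i,a) via R3 from reach(i,d), reach(d,a)
round 2: derive reach(i,f) via R3 from reach(i,j), reach(j,f)
round 2: derive reach(i,h) via R3 from reach(i,d), reach(d,h)
round 2: derive reach(j,a) via R3 from reach(j,d), reach(d,a)
round 2: derive reach(j,j) via R3 from reach(j,i), reach(i,j)
round 3: derive reach(a,f) via R3 from reach(a,i), reach(i,f)
round 3: derive reach(c,f) via R3 from reach(c,i), reach(i,f)
round 3: derive reach(d,f) via R3 from reach(d,i), reach(i,f)

reach(f,j)  [via R3]
  reach(f,i)  [via R2]
    cites(f,i)  [fact]
  reach(i,j)  [via R2]
    cites(i,j)  [fact]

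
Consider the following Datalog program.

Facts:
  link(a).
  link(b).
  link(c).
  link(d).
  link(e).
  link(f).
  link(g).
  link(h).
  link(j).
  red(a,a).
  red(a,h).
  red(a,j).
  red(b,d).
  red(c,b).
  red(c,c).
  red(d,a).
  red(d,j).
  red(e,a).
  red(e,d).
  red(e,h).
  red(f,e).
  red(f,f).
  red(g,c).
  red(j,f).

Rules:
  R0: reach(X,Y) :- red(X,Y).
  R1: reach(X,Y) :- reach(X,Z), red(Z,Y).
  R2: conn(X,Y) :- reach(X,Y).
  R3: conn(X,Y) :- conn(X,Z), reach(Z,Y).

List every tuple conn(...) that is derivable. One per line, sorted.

conn(a,a)
conn(a,d)
conn(a,e)
conn(a,f)
conn(a,h)
conn(a,j)
conn(b,a)
conn(b,d)
conn(b,e)
conn(b,f)
conn(b,h)
conn(b,j)
conn(c,a)
conn(c,b)
conn(c,c)
conn(c,d)
conn(c,e)
conn(c,f)
conn(c,h)
conn(c,j)
conn(d,a)
conn(d,d)
conn(d,e)
conn(d,f)
conn(d,h)
conn(d,j)
conn(e,a)
conn(e,d)
conn(e,e)
conn(e,f)
conn(e,h)
conn(e,j)
conn(f,a)
conn(f,d)
conn(f,e)
conn(f,f)
conn(f,h)
conn(f,j)
conn(g,a)
conn(g,b)
conn(g,c)
conn(g,d)
conn(g,e)
conn(g,f)
conn(g,h)
conn(g,j)
conn(j,a)
conn(j,d)
conn(j,e)
conn(j,f)
conn(j,h)
conn(j,j)

round 1: derive reach(a,a) via R0 from red(a,a)
round 1: derive reach(a,h) via R0 from red(a,h)
round 1: derive reach(a,j) via R0 from red(a,j)
round 1: derive reach(b,d) via R0 from red(b,d)
round 1: derive reach(c,b) via R0 from red(c,b)
round 1: derive reach(c,c) via R0 from red(c,c)
round 1: derive reach(d,a) via R0 from red(d,a)
round 1: derive reach(d,j) via R0 from red(d,j)
round 1: derive reach(e,a) via R0 from red(e,a)
round 1: derive reach(e,d) via R0 from red(e,d)
round 1: derive reach(e,h) via R0 from red(e,h)
round 1: derive reach(f,e) via R0 from red(f,e)
round 1: derive reach(f,f) via R0 from red(f,f)
round 1: derive reach(g,c) via R0 from red(g,c)
round 1: derive reach(j,f) via R0 from red(j,f)
round 2: derive reach(a,f) via R1 from reach(a,j), red(j,f)
round 2: derive reach(b,a) via R1 from reach(b,d), red(d,a)
round 2: derive reach(b,j) via R1 from reach(b,d), red(d,j)
round 2: derive reach(c,d) via R1 from reach(c,b), red(b,d)
round 2: derive reach(d,f) via R1 from reach(d,j), red(j,f)
round 2: derive reach(d,h) via R1 from reach(d,a), red(a,h)
round 2: derive reach(e,j) via R1 from reach(e,a), red(a,j)
round 2: derive reach(f,a) via R1 from reach(f,e), red(e,a)
round 2: derive reach(f,d) via R1 from reach(f,e), red(e,d)
round 2: derive reach(f,h) via R1 from reach(f,e), red(e,h)
round 2: derive reach(g,b) via R1 from reach(g,c), red(c,b)
round 2: derive reach(j,e) via R1 from reach(j,f), red(f,e)
round 2: derive conn(a,a) via R2 from reach(a,a)
round 2: derive conn(a,h) via R2 from reach(a,h)
round 2: derive conn(a,j) via R2 from reach(a,j)
round 2: derive conn(b,d) via R2 from reach(b,d)
round 2: derive conn(c,b) via R2 from reach(c,b)
round 2: derive conn(c,c) via R2 from reach(c,c)
round 2: derive conn(d,a) via R2 from reach(d,a)
round 2: derive conn(d,j) via R2 from reach(d,j)
round 2: derive conn(e,a) via R2 from reach(e,a)
round 2: derive conn(e,d) via R2 from reach(e,d)
round 2: derive conn(e,h) via R2 from reach(e,h)
round 2: derive conn(f,e) via R2 from reach(f,e)
round 2: derive conn(f,f) via R2 from reach(f,f)
round 2: derive conn(g,c) via R2 from reach(g,c)
round 2: derive conn(j,f) via R2 from reach(j,f)
round 3: derive reach(a,e) via R1 from reach(a,f), red(f,e)
round 3: derive reach(b,f) via R1 from reach(b,j), red(j,f)
round 3: derive reach(b,h) via R1 from reach(b,a), red(a,h)
round 3: derive reach(c,a) via R1 from reach(c,d), red(d,a)
round 3: derive reach(c,j) via R1 from reach(c,d), red(d,j)
round 3: derive reach(d,e) via R1 from reach(d,f), red(f,e)
round 3: derive reach(e,f) via R1 from reach(e,j), red(j,f)
round 3: derive reach(f,j) via R1 from reach(f,a), red(a,j)
round 3: derive reach(g,d) via R1 from reach(g,b), red(b,d)
round 3: derive reach(j,a) via R1 from reach(j,e), red(e,a)
round 3: derive reach(j,d) via R1 from reach(j,e), red(e,d)
round 3: derive reach(j,h) via R1 from reach(j,e), red(e,h)
round 3: derive conn(a,f) via R2 from reach(a,f)
round 3: derive conn(b,a) via R2 from reach(b,a)
round 3: derive conn(b,j) via R2 from reach(b,j)
round 3: derive conn(c,d) via R2 from reach(c,d)
round 3: derive conn(d,f) via R2 from reach(d,f)
round 3: derive conn(d,h) via R2 from reach(d,h)
round 3: derive conn(e,j) via R2 from reach(e,j)
round 3: derive conn(f,a) via R2 from reach(f,a)
round 3: derive conn(f,d) via R2 from reach(f,d)
round 3: derive conn(f,h) via R2 from reach(f,h)
round 3: derive conn(g,b) via R2 from reach(g,b)
round 3: derive conn(j,e) via R2 from reach(j,e)
round 3: derive conn(a,e) via R3 from conn(a,j), reach(j,e)
round 3: derive conn(b,f) via R3 from conn(b,d), reach(d,f)
round 3: derive conn(b,h) via R3 from conn(b,d), reach(d,h)
round 3: derive conn(c,a) via R3 from conn(c,b), reach(b,a)
round 3: derive conn(c,j) via R3 from conn(c,b), reach(b,j)
round 3: derive conn(d,e) via R3 from conn(d,j), reach(j,e)
round 3: derive conn(e,f) via R3 from conn(e,a), reach(a,f)
round 3: derive conn(f,j) via R3 from conn(f,e), reach(e,j)
round 3: derive conn(g,d) via R3 from conn(g,c), reach(c,d)
round 3: derive conn(j,a) via R3 from conn(j,f), reach(f,a)
round 3: derive conn(j,d) via R3 from conn(j,f), reach(f,d)
round 3: derive conn(j,h) via R3 from conn(j,f), reach(f,h)
round 4: derive reach(a,d) via R1 from reach(a,e), red(e,d)
round 4: derive reach(b,e) via R1 from reach(b,f), red(f,e)
round 4: derive reach(c,f) via R1 from reach(c,j), red(j,f)
round 4: derive reach(c,h) via R1 from reach(c,a), red(a,h)
round 4: derive reach(d,d) via R1 from reach(d,e), red(e,d)
round 4: derive reach(e,e) via R1 from reach(e,f), red(f,e)
round 4: derive reach(g,a) via R1 from reach(g,d), red(d,a)
round 4: derive reach(g,j) via R1 from reach(g,d), red(d,j)
round 4: derive reach(j,j) via R1 from reach(j,a), red(a,j)
round 4: derive conn(a,d) via R3 from conn(a,e), reach(e,d)
round 4: derive conn(b,e) via R3 from conn(b,a), reach(a,e)
round 4: derive conn(c,e) via R3 from conn(c,a), reach(a,e)
round 4: derive conn(c,f) via R3 from conn(c,a), reach(a,f)
round 4: derive conn(c,h) via R3 from conn(c,a), reach(a,h)
round 4: derive conn(d,d) via R3 from conn(d,e), reach(e,d)
round 4: derive conn(e,e) via R3 from conn(e,a), reach(a,e)
round 4: derive conn(g,a) via R3 from conn(g,b), reach(b,a)
round 4: derive conn(g,e) via R3 from conn(g,d), reach(d,e)
round 4: derive conn(g,f) via R3 from conn(g,b), reach(b,f)
round 4: derive conn(g,h) via R3 from conn(g,b), reach(b,h)
round 4: derive conn(g,j) via R3 from conn(g,b), reach(b,j)
round 4: derive conn(j,j) via R3 from conn(j,a), reach(a,j)
round 5: derive reach(c,e) via R1 from reach(c,f), red(f,e)
round 5: derive reach(g,f) via R1 from reach(g,j), red(j,f)
round 5: derive reach(g,h) via R1 from reach(g,a), red(a,h)
round 6: derive reach(g,e) via R1 from reach(g,f), red(f,e)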